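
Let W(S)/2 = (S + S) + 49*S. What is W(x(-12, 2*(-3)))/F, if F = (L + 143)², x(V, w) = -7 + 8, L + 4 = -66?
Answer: 102/5329 ≈ 0.019141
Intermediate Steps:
L = -70 (L = -4 - 66 = -70)
x(V, w) = 1
W(S) = 102*S (W(S) = 2*((S + S) + 49*S) = 2*(2*S + 49*S) = 2*(51*S) = 102*S)
F = 5329 (F = (-70 + 143)² = 73² = 5329)
W(x(-12, 2*(-3)))/F = (102*1)/5329 = 102*(1/5329) = 102/5329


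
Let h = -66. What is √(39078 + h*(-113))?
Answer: 2*√11634 ≈ 215.72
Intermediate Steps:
√(39078 + h*(-113)) = √(39078 - 66*(-113)) = √(39078 + 7458) = √46536 = 2*√11634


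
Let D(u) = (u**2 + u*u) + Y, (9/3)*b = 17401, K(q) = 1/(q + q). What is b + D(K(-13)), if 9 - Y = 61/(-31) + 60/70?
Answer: 1278519113/220038 ≈ 5810.4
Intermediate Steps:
K(q) = 1/(2*q)
b = 17401/3 (b = (1/3)*17401 = 17401/3 ≈ 5800.3)
Y = 2194/217 (Y = 9 - (61/(-31) + 60/70) = 9 - (61*(-1/31) + 60*(1/70)) = 9 - (-61/31 + 6/7) = 9 - 1*(-241/217) = 9 + 241/217 = 2194/217 ≈ 10.111)
D(u) = 2194/217 + 2*u**2 (D(u) = (u**2 + u*u) + 2194/217 = (u**2 + u**2) + 2194/217 = 2*u**2 + 2194/217 = 2194/217 + 2*u**2)
b + D(K(-13)) = 17401/3 + (2194/217 + 2*((1/2)/(-13))**2) = 17401/3 + (2194/217 + 2*((1/2)*(-1/13))**2) = 17401/3 + (2194/217 + 2*(-1/26)**2) = 17401/3 + (2194/217 + 2*(1/676)) = 17401/3 + (2194/217 + 1/338) = 17401/3 + 741789/73346 = 1278519113/220038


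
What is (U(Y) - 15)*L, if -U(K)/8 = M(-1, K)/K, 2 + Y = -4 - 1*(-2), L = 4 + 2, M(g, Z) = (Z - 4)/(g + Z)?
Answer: -354/5 ≈ -70.800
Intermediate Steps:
M(g, Z) = (-4 + Z)/(Z + g)
L = 6
Y = -4 (Y = -2 + (-4 - 1*(-2)) = -2 + (-4 + 2) = -2 - 2 = -4)
U(K) = -8*(-4 + K)/(K*(-1 + K)) (U(K) = -8*(-4 + K)/(K - 1)/K = -8*(-4 + K)/(-1 + K)/K = -8*(-4 + K)/(K*(-1 + K)))
(U(Y) - 15)*L = (8*(4 - 1*(-4))/(-4*(-1 - 4)) - 15)*6 = (8*(-1/4)*(4 + 4)/(-5) - 15)*6 = (8*(-1/4)*(-1/5)*8 - 15)*6 = (16/5 - 15)*6 = -59/5*6 = -354/5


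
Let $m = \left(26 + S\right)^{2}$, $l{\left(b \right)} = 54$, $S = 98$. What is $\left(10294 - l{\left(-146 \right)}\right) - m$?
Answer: $-5136$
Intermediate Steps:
$m = 15376$ ($m = \left(26 + 98\right)^{2} = 124^{2} = 15376$)
$\left(10294 - l{\left(-146 \right)}\right) - m = \left(10294 - 54\right) - 15376 = 10240 - 15376 = -5136$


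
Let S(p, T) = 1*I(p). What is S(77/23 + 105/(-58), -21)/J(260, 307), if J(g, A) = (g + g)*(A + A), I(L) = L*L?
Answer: 4206601/568176639680 ≈ 7.4037e-6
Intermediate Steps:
I(L) = L²
J(g, A) = 4*A*g (J(g, A) = (2*g)*(2*A) = 4*A*g)
S(p, T) = p² (S(p, T) = 1*p² = p²)
S(77/23 + 105/(-58), -21)/J(260, 307) = (77/23 + 105/(-58))²/((4*307*260)) = (77*(1/23) + 105*(-1/58))²/319280 = (77/23 - 105/58)²*(1/319280) = (2051/1334)²*(1/319280) = (4206601/1779556)*(1/319280) = 4206601/568176639680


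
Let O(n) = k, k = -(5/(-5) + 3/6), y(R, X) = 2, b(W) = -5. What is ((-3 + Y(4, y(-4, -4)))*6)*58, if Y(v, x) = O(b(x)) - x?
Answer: -1566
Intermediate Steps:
k = ½ (k = -(5*(-⅕) + 3*(⅙)) = -(-1 + ½) = -1*(-½) = ½ ≈ 0.50000)
O(n) = ½
Y(v, x) = ½ - x
((-3 + Y(4, y(-4, -4)))*6)*58 = ((-3 + (½ - 1*2))*6)*58 = ((-3 + (½ - 2))*6)*58 = ((-3 - 3/2)*6)*58 = -9/2*6*58 = -27*58 = -1566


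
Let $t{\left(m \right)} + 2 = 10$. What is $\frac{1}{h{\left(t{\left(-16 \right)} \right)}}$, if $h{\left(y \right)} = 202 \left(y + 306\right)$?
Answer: $\frac{1}{63428} \approx 1.5766 \cdot 10^{-5}$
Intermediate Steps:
$t{\left(m \right)} = 8$ ($t{\left(m \right)} = -2 + 10 = 8$)
$h{\left(y \right)} = 61812 + 202 y$ ($h{\left(y \right)} = 202 \left(306 + y\right) = 61812 + 202 y$)
$\frac{1}{h{\left(t{\left(-16 \right)} \right)}} = \frac{1}{61812 + 202 \cdot 8} = \frac{1}{61812 + 1616} = \frac{1}{63428}$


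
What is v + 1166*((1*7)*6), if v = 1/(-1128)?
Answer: 55240415/1128 ≈ 48972.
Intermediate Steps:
v = -1/1128 ≈ -0.00088653
v + 1166*((1*7)*6) = -1/1128 + 1166*((1*7)*6) = -1/1128 + 1166*(7*6) = -1/1128 + 1166*42 = -1/1128 + 48972 = 55240415/1128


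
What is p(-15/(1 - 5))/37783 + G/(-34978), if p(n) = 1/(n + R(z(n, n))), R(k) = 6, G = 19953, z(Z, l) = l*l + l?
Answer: -29401343849/51541377186 ≈ -0.57044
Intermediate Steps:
z(Z, l) = l + l**2 (z(Z, l) = l**2 + l = l + l**2)
p(n) = 1/(6 + n) (p(n) = 1/(n + 6) = 1/(6 + n))
p(-15/(1 - 5))/37783 + G/(-34978) = 1/((6 - 15/(1 - 5))*37783) + 19953/(-34978) = (1/37783)/(6 - 15/(-4)) + 19953*(-1/34978) = (1/37783)/(6 - 15*(-1/4)) - 19953/34978 = (1/37783)/(6 + 15/4) - 19953/34978 = (1/37783)/(39/4) - 19953/34978 = (4/39)*(1/37783) - 19953/34978 = 4/1473537 - 19953/34978 = -29401343849/51541377186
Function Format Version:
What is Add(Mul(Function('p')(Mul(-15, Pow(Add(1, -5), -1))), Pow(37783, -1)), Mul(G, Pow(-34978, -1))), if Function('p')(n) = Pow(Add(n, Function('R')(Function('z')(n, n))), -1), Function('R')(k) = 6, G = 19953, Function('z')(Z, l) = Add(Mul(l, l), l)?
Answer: Rational(-29401343849, 51541377186) ≈ -0.57044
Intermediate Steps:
Function('z')(Z, l) = Add(l, Pow(l, 2)) (Function('z')(Z, l) = Add(Pow(l, 2), l) = Add(l, Pow(l, 2)))
Function('p')(n) = Pow(Add(6, n), -1) (Function('p')(n) = Pow(Add(n, 6), -1) = Pow(Add(6, n), -1))
Add(Mul(Function('p')(Mul(-15, Pow(Add(1, -5), -1))), Pow(37783, -1)), Mul(G, Pow(-34978, -1))) = Add(Mul(Pow(Add(6, Mul(-15, Pow(Add(1, -5), -1))), -1), Pow(37783, -1)), Mul(19953, Pow(-34978, -1))) = Add(Mul(Pow(Add(6, Mul(-15, Pow(-4, -1))), -1), Rational(1, 37783)), Mul(19953, Rational(-1, 34978))) = Add(Mul(Pow(Add(6, Mul(-15, Rational(-1, 4))), -1), Rational(1, 37783)), Rational(-19953, 34978)) = Add(Mul(Pow(Add(6, Rational(15, 4)), -1), Rational(1, 37783)), Rational(-19953, 34978)) = Add(Mul(Pow(Rational(39, 4), -1), Rational(1, 37783)), Rational(-19953, 34978)) = Add(Mul(Rational(4, 39), Rational(1, 37783)), Rational(-19953, 34978)) = Add(Rational(4, 1473537), Rational(-19953, 34978)) = Rational(-29401343849, 51541377186)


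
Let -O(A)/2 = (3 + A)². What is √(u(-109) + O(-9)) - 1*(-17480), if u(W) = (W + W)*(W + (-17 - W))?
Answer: 17480 + √3634 ≈ 17540.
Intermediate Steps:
O(A) = -2*(3 + A)²
u(W) = -34*W (u(W) = (2*W)*(-17) = -34*W)
√(u(-109) + O(-9)) - 1*(-17480) = √(-34*(-109) - 2*(3 - 9)²) - 1*(-17480) = √(3706 - 2*(-6)²) + 17480 = √(3706 - 2*36) + 17480 = √(3706 - 72) + 17480 = √3634 + 17480 = 17480 + √3634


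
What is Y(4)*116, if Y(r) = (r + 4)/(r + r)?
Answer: 116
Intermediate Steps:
Y(r) = (4 + r)/(2*r) (Y(r) = (4 + r)/((2*r)) = (4 + r)*(1/(2*r)) = (4 + r)/(2*r))
Y(4)*116 = ((½)*(4 + 4)/4)*116 = ((½)*(¼)*8)*116 = 1*116 = 116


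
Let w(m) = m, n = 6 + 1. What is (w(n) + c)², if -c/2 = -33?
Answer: 5329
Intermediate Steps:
n = 7
c = 66 (c = -2*(-33) = 66)
(w(n) + c)² = (7 + 66)² = 73² = 5329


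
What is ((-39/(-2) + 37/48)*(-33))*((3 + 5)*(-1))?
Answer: 10703/2 ≈ 5351.5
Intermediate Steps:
((-39/(-2) + 37/48)*(-33))*((3 + 5)*(-1)) = ((-39*(-½) + 37*(1/48))*(-33))*(8*(-1)) = ((39/2 + 37/48)*(-33))*(-8) = ((973/48)*(-33))*(-8) = -10703/16*(-8) = 10703/2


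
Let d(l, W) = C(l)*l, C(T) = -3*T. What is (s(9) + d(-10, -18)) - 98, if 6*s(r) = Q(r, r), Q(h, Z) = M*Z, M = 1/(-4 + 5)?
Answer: -793/2 ≈ -396.50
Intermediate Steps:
M = 1 (M = 1/1 = 1)
Q(h, Z) = Z (Q(h, Z) = 1*Z = Z)
d(l, W) = -3*l² (d(l, W) = (-3*l)*l = -3*l²)
s(r) = r/6
(s(9) + d(-10, -18)) - 98 = ((⅙)*9 - 3*(-10)²) - 98 = (3/2 - 3*100) - 98 = (3/2 - 300) - 98 = -597/2 - 98 = -793/2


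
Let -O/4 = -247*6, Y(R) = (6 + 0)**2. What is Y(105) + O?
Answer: 5964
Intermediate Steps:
Y(R) = 36 (Y(R) = 6**2 = 36)
O = 5928 (O = -(-988)*6 = -4*(-1482) = 5928)
Y(105) + O = 36 + 5928 = 5964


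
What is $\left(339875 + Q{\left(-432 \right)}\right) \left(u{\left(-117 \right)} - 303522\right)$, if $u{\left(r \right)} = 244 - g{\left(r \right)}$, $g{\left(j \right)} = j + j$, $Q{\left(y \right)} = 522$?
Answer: $-103155268468$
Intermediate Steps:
$g{\left(j \right)} = 2 j$
$u{\left(r \right)} = 244 - 2 r$
$\left(339875 + Q{\left(-432 \right)}\right) \left(u{\left(-117 \right)} - 303522\right) = \left(339875 + 522\right) \left(\left(244 - -234\right) - 303522\right) = 340397 \left(\left(244 + 234\right) - 303522\right) = 340397 \left(478 - 303522\right) = 340397 \left(-303044\right) = -103155268468$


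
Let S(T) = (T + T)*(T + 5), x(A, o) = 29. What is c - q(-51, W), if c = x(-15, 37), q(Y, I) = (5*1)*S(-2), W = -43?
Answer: 89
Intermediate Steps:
S(T) = 2*T*(5 + T) (S(T) = (2*T)*(5 + T) = 2*T*(5 + T))
q(Y, I) = -60 (q(Y, I) = (5*1)*(2*(-2)*(5 - 2)) = 5*(2*(-2)*3) = 5*(-12) = -60)
c = 29
c - q(-51, W) = 29 - 1*(-60) = 29 + 60 = 89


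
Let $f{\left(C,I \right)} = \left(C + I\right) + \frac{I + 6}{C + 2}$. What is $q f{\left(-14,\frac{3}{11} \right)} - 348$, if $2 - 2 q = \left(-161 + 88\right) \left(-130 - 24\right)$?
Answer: $79737$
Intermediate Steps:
$f{\left(C,I \right)} = C + I + \frac{6 + I}{2 + C}$ ($f{\left(C,I \right)} = \left(C + I\right) + \frac{6 + I}{2 + C} = C + I + \frac{6 + I}{2 + C}$)
$q = -5620$ ($q = 1 - \frac{\left(-161 + 88\right) \left(-130 - 24\right)}{2} = 1 - \frac{\left(-73\right) \left(-154\right)}{2} = 1 - 5621 = -5620$)
$q f{\left(-14,\frac{3}{11} \right)} - 348 = - 5620 \frac{6 + \left(-14\right)^{2} + 2 \left(-14\right) + 3 \cdot \frac{3}{11} - 14 \cdot \frac{3}{11}}{2 - 14} - 348 = - 5620 \frac{6 + 196 - 28 + 3 \cdot 3 \cdot \frac{1}{11} - 14 \cdot 3 \cdot \frac{1}{11}}{-12} - 348 = - 5620 \left(- \frac{6 + 196 - 28 + 3 \cdot \frac{3}{11} - \frac{42}{11}}{12}\right) - 348 = - 5620 \left(- \frac{6 + 196 - 28 + \frac{9}{11} - \frac{42}{11}}{12}\right) - 348 = - 5620 \left(\left(- \frac{1}{12}\right) 171\right) - 348 = \left(-5620\right) \left(- \frac{57}{4}\right) - 348 = 80085 - 348 = 79737$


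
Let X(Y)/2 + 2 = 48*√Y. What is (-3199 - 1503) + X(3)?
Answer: -4706 + 96*√3 ≈ -4539.7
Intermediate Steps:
X(Y) = -4 + 96*√Y (X(Y) = -4 + 2*(48*√Y) = -4 + 96*√Y)
(-3199 - 1503) + X(3) = (-3199 - 1503) + (-4 + 96*√3) = -4702 + (-4 + 96*√3) = -4706 + 96*√3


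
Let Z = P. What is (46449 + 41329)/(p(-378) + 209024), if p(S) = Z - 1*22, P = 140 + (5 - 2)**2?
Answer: 87778/209151 ≈ 0.41969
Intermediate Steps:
P = 149 (P = 140 + 3**2 = 140 + 9 = 149)
Z = 149
p(S) = 127 (p(S) = 149 - 1*22 = 149 - 22 = 127)
(46449 + 41329)/(p(-378) + 209024) = (46449 + 41329)/(127 + 209024) = 87778/209151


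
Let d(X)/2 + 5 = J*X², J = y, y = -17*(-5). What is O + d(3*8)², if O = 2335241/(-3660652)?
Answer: 35092357555665959/3660652 ≈ 9.5864e+9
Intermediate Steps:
y = 85
J = 85
O = -2335241/3660652 (O = 2335241*(-1/3660652) = -2335241/3660652 ≈ -0.63793)
d(X) = -10 + 170*X² (d(X) = -10 + 2*(85*X²) = -10 + 170*X²)
O + d(3*8)² = -2335241/3660652 + (-10 + 170*(3*8)²)² = -2335241/3660652 + (-10 + 170*24²)² = -2335241/3660652 + (-10 + 170*576)² = -2335241/3660652 + (-10 + 97920)² = -2335241/3660652 + 97910² = -2335241/3660652 + 9586368100 = 35092357555665959/3660652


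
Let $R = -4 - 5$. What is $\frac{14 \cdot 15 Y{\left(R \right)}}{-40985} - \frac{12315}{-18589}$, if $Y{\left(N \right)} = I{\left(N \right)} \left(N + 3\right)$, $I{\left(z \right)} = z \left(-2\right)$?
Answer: $\frac{26466537}{21767719} \approx 1.2159$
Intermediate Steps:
$I{\left(z \right)} = - 2 z$
$R = -9$
$Y{\left(N \right)} = - 2 N \left(3 + N\right)$ ($Y{\left(N \right)} = - 2 N \left(N + 3\right) = - 2 N \left(3 + N\right)$)
$\frac{14 \cdot 15 Y{\left(R \right)}}{-40985} - \frac{12315}{-18589} = \frac{14 \cdot 15 \left(\left(-2\right) \left(-9\right) \left(3 - 9\right)\right)}{-40985} - \frac{12315}{-18589} = 210 \left(\left(-2\right) \left(-9\right) \left(-6\right)\right) \left(- \frac{1}{40985}\right) - - \frac{12315}{18589} = 210 \left(-108\right) \left(- \frac{1}{40985}\right) + \frac{12315}{18589} = \left(-22680\right) \left(- \frac{1}{40985}\right) + \frac{12315}{18589} = \frac{648}{1171} + \frac{12315}{18589} = \frac{26466537}{21767719}$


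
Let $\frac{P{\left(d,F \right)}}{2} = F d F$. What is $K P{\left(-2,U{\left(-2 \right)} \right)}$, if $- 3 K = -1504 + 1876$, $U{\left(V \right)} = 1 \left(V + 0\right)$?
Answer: $1984$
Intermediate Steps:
$U{\left(V \right)} = V$ ($U{\left(V \right)} = 1 V = V$)
$P{\left(d,F \right)} = 2 d F^{2}$ ($P{\left(d,F \right)} = 2 F d F = 2 d F^{2}$)
$K = -124$ ($K = - \frac{-1504 + 1876}{3} = \left(- \frac{1}{3}\right) 372 = -124$)
$K P{\left(-2,U{\left(-2 \right)} \right)} = - 124 \cdot 2 \left(-2\right) \left(-2\right)^{2} = - 124 \cdot 2 \left(-2\right) 4 = \left(-124\right) \left(-16\right) = 1984$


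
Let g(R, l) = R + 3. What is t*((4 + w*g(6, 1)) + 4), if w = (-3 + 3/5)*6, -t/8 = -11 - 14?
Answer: -24320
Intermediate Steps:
g(R, l) = 3 + R
t = 200 (t = -8*(-11 - 14) = -8*(-25) = 200)
w = -72/5 (w = (-3 + 3*(⅕))*6 = (-3 + ⅗)*6 = -12/5*6 = -72/5 ≈ -14.400)
t*((4 + w*g(6, 1)) + 4) = 200*((4 - 72*(3 + 6)/5) + 4) = 200*((4 - 72/5*9) + 4) = 200*((4 - 648/5) + 4) = 200*(-628/5 + 4) = 200*(-608/5) = -24320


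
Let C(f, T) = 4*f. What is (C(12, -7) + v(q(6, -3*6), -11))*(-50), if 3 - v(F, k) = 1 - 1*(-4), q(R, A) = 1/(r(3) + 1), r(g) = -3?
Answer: -2300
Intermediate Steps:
q(R, A) = -½ (q(R, A) = 1/(-3 + 1) = 1/(-2) = -½)
v(F, k) = -2 (v(F, k) = 3 - (1 - 1*(-4)) = 3 - (1 + 4) = 3 - 1*5 = 3 - 5 = -2)
(C(12, -7) + v(q(6, -3*6), -11))*(-50) = (4*12 - 2)*(-50) = (48 - 2)*(-50) = 46*(-50) = -2300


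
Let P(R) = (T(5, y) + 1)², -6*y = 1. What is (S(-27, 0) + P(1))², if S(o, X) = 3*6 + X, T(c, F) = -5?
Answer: 1156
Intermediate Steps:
y = -⅙ (y = -⅙*1 = -⅙ ≈ -0.16667)
S(o, X) = 18 + X
P(R) = 16 (P(R) = (-5 + 1)² = (-4)² = 16)
(S(-27, 0) + P(1))² = ((18 + 0) + 16)² = (18 + 16)² = 34² = 1156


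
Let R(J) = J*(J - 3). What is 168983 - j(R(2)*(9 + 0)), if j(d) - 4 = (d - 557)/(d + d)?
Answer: 6082669/36 ≈ 1.6896e+5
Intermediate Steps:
R(J) = J*(-3 + J)
j(d) = 4 + (-557 + d)/(2*d) (j(d) = 4 + (d - 557)/(d + d) = 4 + (-557 + d)/((2*d)) = 4 + (-557 + d)*(1/(2*d)) = 4 + (-557 + d)/(2*d))
168983 - j(R(2)*(9 + 0)) = 168983 - (-557 + 9*((2*(-3 + 2))*(9 + 0)))/(2*((2*(-3 + 2))*(9 + 0))) = 168983 - (-557 + 9*((2*(-1))*9))/(2*((2*(-1))*9)) = 168983 - (-557 + 9*(-2*9))/(2*((-2*9))) = 168983 - (-557 + 9*(-18))/(2*(-18)) = 168983 - (-1)*(-557 - 162)/(2*18) = 168983 - (-1)*(-719)/(2*18) = 168983 - 1*719/36 = 168983 - 719/36 = 6082669/36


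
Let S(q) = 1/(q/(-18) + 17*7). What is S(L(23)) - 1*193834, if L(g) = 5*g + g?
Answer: -64740553/334 ≈ -1.9383e+5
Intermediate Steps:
L(g) = 6*g
S(q) = 1/(119 - q/18) (S(q) = 1/(q*(-1/18) + 119) = 1/(-q/18 + 119) = 1/(119 - q/18))
S(L(23)) - 1*193834 = -18/(-2142 + 6*23) - 1*193834 = -18/(-2142 + 138) - 193834 = -18/(-2004) - 193834 = -18*(-1/2004) - 193834 = 3/334 - 193834 = -64740553/334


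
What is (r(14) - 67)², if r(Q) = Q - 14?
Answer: 4489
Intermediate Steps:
r(Q) = -14 + Q
(r(14) - 67)² = ((-14 + 14) - 67)² = (0 - 67)² = (-67)² = 4489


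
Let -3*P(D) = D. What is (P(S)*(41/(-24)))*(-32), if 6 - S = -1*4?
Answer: -1640/9 ≈ -182.22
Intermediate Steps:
S = 10 (S = 6 - (-1)*4 = 6 - 1*(-4) = 6 + 4 = 10)
P(D) = -D/3
(P(S)*(41/(-24)))*(-32) = ((-⅓*10)*(41/(-24)))*(-32) = -410*(-1)/(3*24)*(-32) = -10/3*(-41/24)*(-32) = (205/36)*(-32) = -1640/9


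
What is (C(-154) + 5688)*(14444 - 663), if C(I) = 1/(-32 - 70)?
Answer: 7995391675/102 ≈ 7.8386e+7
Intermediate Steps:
C(I) = -1/102 (C(I) = 1/(-102) = -1/102)
(C(-154) + 5688)*(14444 - 663) = (-1/102 + 5688)*(14444 - 663) = (580175/102)*13781 = 7995391675/102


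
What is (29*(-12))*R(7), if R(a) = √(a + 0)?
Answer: -348*√7 ≈ -920.72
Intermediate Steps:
R(a) = √a
(29*(-12))*R(7) = (29*(-12))*√7 = -348*√7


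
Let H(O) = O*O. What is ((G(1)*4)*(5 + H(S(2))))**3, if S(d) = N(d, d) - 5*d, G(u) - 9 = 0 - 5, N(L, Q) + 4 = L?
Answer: 13549359104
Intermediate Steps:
N(L, Q) = -4 + L
G(u) = 4 (G(u) = 9 + (0 - 5) = 9 - 5 = 4)
S(d) = -4 - 4*d (S(d) = (-4 + d) - 5*d = -4 - 4*d)
H(O) = O**2
((G(1)*4)*(5 + H(S(2))))**3 = ((4*4)*(5 + (-4 - 4*2)**2))**3 = (16*(5 + (-4 - 8)**2))**3 = (16*(5 + (-12)**2))**3 = (16*(5 + 144))**3 = (16*149)**3 = 2384**3 = 13549359104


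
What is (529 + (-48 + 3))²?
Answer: 234256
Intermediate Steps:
(529 + (-48 + 3))² = (529 - 45)² = 484² = 234256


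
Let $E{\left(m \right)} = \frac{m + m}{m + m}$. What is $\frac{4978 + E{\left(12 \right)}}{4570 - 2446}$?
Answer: $\frac{4979}{2124} \approx 2.3442$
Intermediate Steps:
$E{\left(m \right)} = 1$ ($E{\left(m \right)} = \frac{2 m}{2 m} = 2 m \frac{1}{2 m} = 1$)
$\frac{4978 + E{\left(12 \right)}}{4570 - 2446} = \frac{4978 + 1}{4570 - 2446} = \frac{4979}{2124}$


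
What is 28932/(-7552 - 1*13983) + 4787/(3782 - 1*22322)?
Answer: -25579493/15970356 ≈ -1.6017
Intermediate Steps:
28932/(-7552 - 1*13983) + 4787/(3782 - 1*22322) = 28932/(-7552 - 13983) + 4787/(3782 - 22322) = 28932/(-21535) + 4787/(-18540) = 28932*(-1/21535) + 4787*(-1/18540) = -28932/21535 - 4787/18540 = -25579493/15970356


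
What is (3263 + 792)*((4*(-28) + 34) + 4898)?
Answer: 19545100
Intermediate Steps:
(3263 + 792)*((4*(-28) + 34) + 4898) = 4055*((-112 + 34) + 4898) = 4055*(-78 + 4898) = 4055*4820 = 19545100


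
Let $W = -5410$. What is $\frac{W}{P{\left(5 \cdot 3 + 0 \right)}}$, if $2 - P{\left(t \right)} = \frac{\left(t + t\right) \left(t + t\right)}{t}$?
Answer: $\frac{2705}{29} \approx 93.276$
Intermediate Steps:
$P{\left(t \right)} = 2 - 4 t$ ($P{\left(t \right)} = 2 - \frac{\left(t + t\right) \left(t + t\right)}{t} = 2 - \frac{2 t 2 t}{t} = 2 - \frac{4 t^{2}}{t} = 2 - 4 t$)
$\frac{W}{P{\left(5 \cdot 3 + 0 \right)}} = - \frac{5410}{2 - 4 \left(5 \cdot 3 + 0\right)} = - \frac{5410}{2 - 4 \left(15 + 0\right)} = - \frac{5410}{2 - 60} = - \frac{5410}{-58} = \left(-5410\right) \left(- \frac{1}{58}\right) = \frac{2705}{29}$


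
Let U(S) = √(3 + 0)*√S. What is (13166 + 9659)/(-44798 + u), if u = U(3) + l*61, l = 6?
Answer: -2075/4039 ≈ -0.51374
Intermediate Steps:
U(S) = √3*√S
u = 369 (u = √3*√3 + 6*61 = 3 + 366 = 369)
(13166 + 9659)/(-44798 + u) = (13166 + 9659)/(-44798 + 369) = 22825/(-44429) = 22825*(-1/44429) = -2075/4039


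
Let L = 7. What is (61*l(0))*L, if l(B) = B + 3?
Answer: 1281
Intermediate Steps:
l(B) = 3 + B
(61*l(0))*L = (61*(3 + 0))*7 = (61*3)*7 = 183*7 = 1281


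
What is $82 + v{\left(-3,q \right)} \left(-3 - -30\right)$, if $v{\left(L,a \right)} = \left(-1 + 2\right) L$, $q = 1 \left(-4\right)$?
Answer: $1$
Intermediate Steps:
$q = -4$
$v{\left(L,a \right)} = L$ ($v{\left(L,a \right)} = 1 L = L$)
$82 + v{\left(-3,q \right)} \left(-3 - -30\right) = 82 - 3 \left(-3 - -30\right) = 82 - 3 \left(-3 + 30\right) = 82 - 81 = 1$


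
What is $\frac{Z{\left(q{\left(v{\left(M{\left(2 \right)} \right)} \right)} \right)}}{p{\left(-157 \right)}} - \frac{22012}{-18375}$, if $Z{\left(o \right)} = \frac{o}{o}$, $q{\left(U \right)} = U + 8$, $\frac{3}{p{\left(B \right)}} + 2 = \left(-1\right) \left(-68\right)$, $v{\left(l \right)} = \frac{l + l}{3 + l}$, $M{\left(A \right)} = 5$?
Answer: $\frac{426262}{18375} \approx 23.198$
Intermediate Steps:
$v{\left(l \right)} = \frac{2 l}{3 + l}$
$p{\left(B \right)} = \frac{1}{22}$ ($p{\left(B \right)} = \frac{3}{-2 - -68} = \frac{3}{-2 + 68} = \frac{3}{66} = 3 \cdot \frac{1}{66} = \frac{1}{22}$)
$q{\left(U \right)} = 8 + U$
$Z{\left(o \right)} = 1$
$\frac{Z{\left(q{\left(v{\left(M{\left(2 \right)} \right)} \right)} \right)}}{p{\left(-157 \right)}} - \frac{22012}{-18375} = 1 \frac{1}{\frac{1}{22}} - \frac{22012}{-18375} = 1 \cdot 22 - - \frac{22012}{18375} = 22 + \frac{22012}{18375} = \frac{426262}{18375}$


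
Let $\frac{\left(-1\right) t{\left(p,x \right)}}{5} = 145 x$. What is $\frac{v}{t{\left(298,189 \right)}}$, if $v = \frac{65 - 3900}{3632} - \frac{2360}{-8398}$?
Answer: $\frac{262609}{46438588560} \approx 5.655 \cdot 10^{-6}$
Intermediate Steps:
$t{\left(p,x \right)} = - 725 x$ ($t{\left(p,x \right)} = - 5 \cdot 145 x = - 725 x$)
$v = - \frac{11817405}{15250768}$ ($v = \left(65 - 3900\right) \frac{1}{3632} - - \frac{1180}{4199} = \left(-3835\right) \frac{1}{3632} + \frac{1180}{4199} = - \frac{3835}{3632} + \frac{1180}{4199} = - \frac{11817405}{15250768} \approx -0.77487$)
$\frac{v}{t{\left(298,189 \right)}} = - \frac{11817405}{15250768 \left(\left(-725\right) 189\right)} = - \frac{11817405}{15250768 \left(-137025\right)} = \left(- \frac{11817405}{15250768}\right) \left(- \frac{1}{137025}\right) = \frac{262609}{46438588560}$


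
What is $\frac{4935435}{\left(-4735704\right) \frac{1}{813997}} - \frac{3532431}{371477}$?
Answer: $- \frac{497466435522261313}{586401704936} \approx -8.4834 \cdot 10^{5}$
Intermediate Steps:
$\frac{4935435}{\left(-4735704\right) \frac{1}{813997}} - \frac{3532431}{371477} = \frac{4935435}{- \frac{4735704}{813997}} - \frac{3532431}{371477} = 4935435 \left(- \frac{813997}{4735704}\right) - \frac{3532431}{371477} = - \frac{1339143094565}{1578568} - \frac{3532431}{371477} = - \frac{497466435522261313}{586401704936}$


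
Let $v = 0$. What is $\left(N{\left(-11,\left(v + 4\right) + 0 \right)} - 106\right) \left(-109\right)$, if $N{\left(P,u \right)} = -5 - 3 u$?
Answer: $13407$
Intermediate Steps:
$\left(N{\left(-11,\left(v + 4\right) + 0 \right)} - 106\right) \left(-109\right) = \left(\left(-5 - 3 \left(\left(0 + 4\right) + 0\right)\right) - 106\right) \left(-109\right) = \left(\left(-5 - 3 \left(4 + 0\right)\right) - 106\right) \left(-109\right) = \left(\left(-5 - 12\right) - 106\right) \left(-109\right) = \left(-17 - 106\right) \left(-109\right) = \left(-123\right) \left(-109\right) = 13407$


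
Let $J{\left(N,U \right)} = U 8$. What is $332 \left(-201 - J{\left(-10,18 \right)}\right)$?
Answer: $-114540$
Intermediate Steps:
$J{\left(N,U \right)} = 8 U$
$332 \left(-201 - J{\left(-10,18 \right)}\right) = 332 \left(-201 - 8 \cdot 18\right) = 332 \left(-201 - 144\right) = 332 \left(-345\right) = -114540$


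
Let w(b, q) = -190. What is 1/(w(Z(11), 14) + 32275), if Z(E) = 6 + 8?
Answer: 1/32085 ≈ 3.1167e-5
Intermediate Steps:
Z(E) = 14
1/(w(Z(11), 14) + 32275) = 1/(-190 + 32275) = 1/32085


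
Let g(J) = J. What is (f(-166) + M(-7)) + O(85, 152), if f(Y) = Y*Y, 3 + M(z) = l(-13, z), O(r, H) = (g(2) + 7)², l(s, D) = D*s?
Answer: 27725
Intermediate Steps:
O(r, H) = 81 (O(r, H) = (2 + 7)² = 9² = 81)
M(z) = -3 - 13*z (M(z) = -3 + z*(-13) = -3 - 13*z)
f(Y) = Y²
(f(-166) + M(-7)) + O(85, 152) = ((-166)² + (-3 - 13*(-7))) + 81 = (27556 + (-3 + 91)) + 81 = (27556 + 88) + 81 = 27644 + 81 = 27725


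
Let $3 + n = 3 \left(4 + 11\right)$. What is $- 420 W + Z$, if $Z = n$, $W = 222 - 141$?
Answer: $-33978$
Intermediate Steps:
$W = 81$ ($W = 222 - 141 = 81$)
$n = 42$ ($n = -3 + 3 \left(4 + 11\right) = -3 + 3 \cdot 15 = -3 + 45 = 42$)
$Z = 42$
$- 420 W + Z = \left(-420\right) 81 + 42 = -34020 + 42 = -33978$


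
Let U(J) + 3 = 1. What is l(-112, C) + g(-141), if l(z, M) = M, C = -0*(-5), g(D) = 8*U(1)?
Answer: -16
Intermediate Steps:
U(J) = -2 (U(J) = -3 + 1 = -2)
g(D) = -16 (g(D) = 8*(-2) = -16)
C = 0 (C = -5*0 = 0)
l(-112, C) + g(-141) = 0 - 16 = -16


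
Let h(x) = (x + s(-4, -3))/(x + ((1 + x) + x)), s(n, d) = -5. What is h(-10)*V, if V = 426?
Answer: 6390/29 ≈ 220.34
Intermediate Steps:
h(x) = (-5 + x)/(1 + 3*x) (h(x) = (x - 5)/(x + ((1 + x) + x)) = (-5 + x)/(x + (1 + 2*x)) = (-5 + x)/(1 + 3*x))
h(-10)*V = ((-5 - 10)/(1 + 3*(-10)))*426 = (-15/(1 - 30))*426 = (-15/(-29))*426 = -1/29*(-15)*426 = (15/29)*426 = 6390/29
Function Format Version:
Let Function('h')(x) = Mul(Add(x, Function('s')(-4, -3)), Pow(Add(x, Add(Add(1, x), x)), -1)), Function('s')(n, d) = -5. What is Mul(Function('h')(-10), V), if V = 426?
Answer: Rational(6390, 29) ≈ 220.34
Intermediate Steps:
Function('h')(x) = Mul(Pow(Add(1, Mul(3, x)), -1), Add(-5, x)) (Function('h')(x) = Mul(Add(x, -5), Pow(Add(x, Add(Add(1, x), x)), -1)) = Mul(Add(-5, x), Pow(Add(x, Add(1, Mul(2, x))), -1)) = Mul(Add(-5, x), Pow(Add(1, Mul(3, x)), -1)) = Mul(Pow(Add(1, Mul(3, x)), -1), Add(-5, x)))
Mul(Function('h')(-10), V) = Mul(Mul(Pow(Add(1, Mul(3, -10)), -1), Add(-5, -10)), 426) = Mul(Mul(Pow(Add(1, -30), -1), -15), 426) = Mul(Mul(Pow(-29, -1), -15), 426) = Mul(Mul(Rational(-1, 29), -15), 426) = Mul(Rational(15, 29), 426) = Rational(6390, 29)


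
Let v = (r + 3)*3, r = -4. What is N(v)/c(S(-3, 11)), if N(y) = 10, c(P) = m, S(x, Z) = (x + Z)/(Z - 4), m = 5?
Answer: 2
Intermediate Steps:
S(x, Z) = (Z + x)/(-4 + Z)
v = -3 (v = (-4 + 3)*3 = -1*3 = -3)
c(P) = 5
N(v)/c(S(-3, 11)) = 10/5 = 10*(⅕) = 2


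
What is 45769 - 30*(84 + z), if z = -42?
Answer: 44509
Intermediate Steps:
45769 - 30*(84 + z) = 45769 - 30*(84 - 42) = 45769 - 30*42 = 45769 - 1*1260 = 45769 - 1260 = 44509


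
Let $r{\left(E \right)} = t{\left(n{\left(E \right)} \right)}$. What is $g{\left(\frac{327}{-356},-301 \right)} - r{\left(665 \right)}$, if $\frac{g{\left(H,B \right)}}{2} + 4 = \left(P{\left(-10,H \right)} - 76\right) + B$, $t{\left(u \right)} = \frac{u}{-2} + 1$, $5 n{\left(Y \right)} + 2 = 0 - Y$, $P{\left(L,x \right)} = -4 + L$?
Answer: $- \frac{8577}{10} \approx -857.7$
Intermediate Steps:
$n{\left(Y \right)} = - \frac{2}{5} - \frac{Y}{5}$ ($n{\left(Y \right)} = - \frac{2}{5} + \frac{0 - Y}{5} = - \frac{2}{5} + \frac{\left(-1\right) Y}{5} = - \frac{2}{5} - \frac{Y}{5}$)
$t{\left(u \right)} = 1 - \frac{u}{2}$ ($t{\left(u \right)} = - \frac{u}{2} + 1 = 1 - \frac{u}{2}$)
$r{\left(E \right)} = \frac{6}{5} + \frac{E}{10}$ ($r{\left(E \right)} = 1 - \frac{- \frac{2}{5} - \frac{E}{5}}{2} = 1 + \left(\frac{1}{5} + \frac{E}{10}\right) = \frac{6}{5} + \frac{E}{10}$)
$g{\left(H,B \right)} = -188 + 2 B$ ($g{\left(H,B \right)} = -8 + 2 \left(\left(\left(-4 - 10\right) - 76\right) + B\right) = -8 + 2 \left(\left(-14 - 76\right) + B\right) = -8 + 2 \left(-90 + B\right) = -8 + \left(-180 + 2 B\right) = -188 + 2 B$)
$g{\left(\frac{327}{-356},-301 \right)} - r{\left(665 \right)} = \left(-188 + 2 \left(-301\right)\right) - \left(\frac{6}{5} + \frac{1}{10} \cdot 665\right) = \left(-188 - 602\right) - \left(\frac{6}{5} + \frac{133}{2}\right) = -790 - \frac{677}{10} = - \frac{8577}{10}$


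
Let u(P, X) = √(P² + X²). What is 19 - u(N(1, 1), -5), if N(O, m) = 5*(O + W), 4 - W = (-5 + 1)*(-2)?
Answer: 19 - 5*√10 ≈ 3.1886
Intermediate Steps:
W = -4 (W = 4 - (-5 + 1)*(-2) = 4 - (-4)*(-2) = 4 - 1*8 = 4 - 8 = -4)
N(O, m) = -20 + 5*O (N(O, m) = 5*(O - 4) = 5*(-4 + O) = -20 + 5*O)
19 - u(N(1, 1), -5) = 19 - √((-20 + 5*1)² + (-5)²) = 19 - √((-20 + 5)² + 25) = 19 - √((-15)² + 25) = 19 - √(225 + 25) = 19 - √250 = 19 - 5*√10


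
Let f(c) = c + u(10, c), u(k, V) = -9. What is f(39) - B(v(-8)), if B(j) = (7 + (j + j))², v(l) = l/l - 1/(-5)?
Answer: -1459/25 ≈ -58.360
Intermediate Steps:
v(l) = 6/5 (v(l) = 1 - 1*(-⅕) = 1 + ⅕ = 6/5)
B(j) = (7 + 2*j)²
f(c) = -9 + c (f(c) = c - 9 = -9 + c)
f(39) - B(v(-8)) = (-9 + 39) - (7 + 2*(6/5))² = 30 - (7 + 12/5)² = 30 - (47/5)² = 30 - 1*2209/25 = 30 - 2209/25 = -1459/25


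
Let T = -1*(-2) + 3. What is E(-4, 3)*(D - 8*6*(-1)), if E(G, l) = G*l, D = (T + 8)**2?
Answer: -2604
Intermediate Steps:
T = 5 (T = 2 + 3 = 5)
D = 169 (D = (5 + 8)**2 = 13**2 = 169)
E(-4, 3)*(D - 8*6*(-1)) = (-4*3)*(169 - 8*6*(-1)) = -12*(169 - 48*(-1)) = -12*(169 + 48) = -12*217 = -2604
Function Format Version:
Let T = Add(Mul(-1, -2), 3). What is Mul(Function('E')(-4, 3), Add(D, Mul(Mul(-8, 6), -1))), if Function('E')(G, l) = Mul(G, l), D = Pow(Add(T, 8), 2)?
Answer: -2604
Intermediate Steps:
T = 5 (T = Add(2, 3) = 5)
D = 169 (D = Pow(Add(5, 8), 2) = Pow(13, 2) = 169)
Mul(Function('E')(-4, 3), Add(D, Mul(Mul(-8, 6), -1))) = Mul(Mul(-4, 3), Add(169, Mul(Mul(-8, 6), -1))) = Mul(-12, Add(169, Mul(-48, -1))) = Mul(-12, Add(169, 48)) = Mul(-12, 217) = -2604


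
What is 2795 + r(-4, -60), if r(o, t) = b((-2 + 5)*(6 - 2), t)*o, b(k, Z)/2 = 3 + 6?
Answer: 2723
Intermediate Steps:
b(k, Z) = 18 (b(k, Z) = 2*(3 + 6) = 2*9 = 18)
r(o, t) = 18*o
2795 + r(-4, -60) = 2795 + 18*(-4) = 2795 - 72 = 2723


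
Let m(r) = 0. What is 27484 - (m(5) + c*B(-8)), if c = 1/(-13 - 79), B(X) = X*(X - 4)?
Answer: 632156/23 ≈ 27485.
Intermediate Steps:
B(X) = X*(-4 + X)
c = -1/92 (c = 1/(-92) = -1/92 ≈ -0.010870)
27484 - (m(5) + c*B(-8)) = 27484 - (0 - (-2)*(-4 - 8)/23) = 27484 - (0 - (-2)*(-12)/23) = 27484 - (0 - 1/92*96) = 27484 - (0 - 24/23) = 27484 - 1*(-24/23) = 27484 + 24/23 = 632156/23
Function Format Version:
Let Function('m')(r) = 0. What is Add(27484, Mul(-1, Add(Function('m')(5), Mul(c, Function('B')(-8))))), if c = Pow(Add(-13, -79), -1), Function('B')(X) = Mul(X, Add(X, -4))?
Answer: Rational(632156, 23) ≈ 27485.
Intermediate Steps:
Function('B')(X) = Mul(X, Add(-4, X))
c = Rational(-1, 92) (c = Pow(-92, -1) = Rational(-1, 92) ≈ -0.010870)
Add(27484, Mul(-1, Add(Function('m')(5), Mul(c, Function('B')(-8))))) = Add(27484, Mul(-1, Add(0, Mul(Rational(-1, 92), Mul(-8, Add(-4, -8)))))) = Add(27484, Mul(-1, Add(0, Mul(Rational(-1, 92), Mul(-8, -12))))) = Add(27484, Mul(-1, Add(0, Mul(Rational(-1, 92), 96)))) = Add(27484, Mul(-1, Add(0, Rational(-24, 23)))) = Add(27484, Mul(-1, Rational(-24, 23))) = Add(27484, Rational(24, 23)) = Rational(632156, 23)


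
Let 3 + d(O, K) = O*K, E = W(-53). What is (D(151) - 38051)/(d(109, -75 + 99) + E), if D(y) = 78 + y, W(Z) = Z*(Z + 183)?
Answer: 37822/4277 ≈ 8.8431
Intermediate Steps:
W(Z) = Z*(183 + Z)
E = -6890 (E = -53*(183 - 53) = -53*130 = -6890)
d(O, K) = -3 + K*O (d(O, K) = -3 + O*K = -3 + K*O)
(D(151) - 38051)/(d(109, -75 + 99) + E) = ((78 + 151) - 38051)/((-3 + (-75 + 99)*109) - 6890) = (229 - 38051)/((-3 + 24*109) - 6890) = -37822/((-3 + 2616) - 6890) = -37822/(2613 - 6890) = -37822/(-4277) = -37822*(-1/4277) = 37822/4277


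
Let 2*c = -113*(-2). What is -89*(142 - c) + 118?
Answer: -2463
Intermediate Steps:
c = 113 (c = (-113*(-2))/2 = (1/2)*226 = 113)
-89*(142 - c) + 118 = -89*(142 - 1*113) + 118 = -89*(142 - 113) + 118 = -89*29 + 118 = -2581 + 118 = -2463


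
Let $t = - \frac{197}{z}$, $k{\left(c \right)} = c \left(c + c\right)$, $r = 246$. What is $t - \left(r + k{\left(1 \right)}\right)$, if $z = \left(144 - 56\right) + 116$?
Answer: $- \frac{50789}{204} \approx -248.97$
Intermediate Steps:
$z = 204$ ($z = 88 + 116 = 204$)
$k{\left(c \right)} = 2 c^{2}$ ($k{\left(c \right)} = c 2 c = 2 c^{2}$)
$t = - \frac{197}{204} \approx -0.96569$
$t - \left(r + k{\left(1 \right)}\right) = - \frac{197}{204} - \left(246 + 2 \cdot 1^{2}\right) = - \frac{197}{204} - \left(246 + 2 \cdot 1\right) = - \frac{197}{204} - \left(246 + 2\right) = - \frac{197}{204} - 248 = - \frac{50789}{204}$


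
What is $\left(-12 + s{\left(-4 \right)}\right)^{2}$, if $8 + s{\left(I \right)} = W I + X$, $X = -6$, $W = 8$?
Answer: $3364$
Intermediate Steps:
$s{\left(I \right)} = -14 + 8 I$ ($s{\left(I \right)} = -8 + \left(8 I - 6\right) = -8 + \left(-6 + 8 I\right) = -14 + 8 I$)
$\left(-12 + s{\left(-4 \right)}\right)^{2} = \left(-12 + \left(-14 + 8 \left(-4\right)\right)\right)^{2} = \left(-12 - 46\right)^{2} = \left(-58\right)^{2} = 3364$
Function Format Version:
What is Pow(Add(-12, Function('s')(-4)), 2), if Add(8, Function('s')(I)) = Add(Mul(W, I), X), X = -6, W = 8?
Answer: 3364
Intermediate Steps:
Function('s')(I) = Add(-14, Mul(8, I)) (Function('s')(I) = Add(-8, Add(Mul(8, I), -6)) = Add(-8, Add(-6, Mul(8, I))) = Add(-14, Mul(8, I)))
Pow(Add(-12, Function('s')(-4)), 2) = Pow(Add(-12, Add(-14, Mul(8, -4))), 2) = Pow(Add(-12, Add(-14, -32)), 2) = Pow(Add(-12, -46), 2) = Pow(-58, 2) = 3364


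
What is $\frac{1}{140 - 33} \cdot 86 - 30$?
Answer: $- \frac{3124}{107} \approx -29.196$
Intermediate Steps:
$\frac{1}{140 - 33} \cdot 86 - 30 = \frac{1}{107} \cdot 86 - 30 = \frac{86}{107} - 30 = - \frac{3124}{107}$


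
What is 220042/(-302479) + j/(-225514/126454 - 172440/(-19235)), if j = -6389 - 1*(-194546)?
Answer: 728575748531383607/27808909887577 ≈ 26199.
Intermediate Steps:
j = 188157 (j = -6389 + 194546 = 188157)
220042/(-302479) + j/(-225514/126454 - 172440/(-19235)) = 220042/(-302479) + 188157/(-225514/126454 - 172440/(-19235)) = 220042*(-1/302479) + 188157/(-225514*1/126454 - 172440*(-1/19235)) = -220042/302479 + 188157/(-112757/63227 + 34488/3847) = -220042/302479 + 188157/(1746796597/243234269) = -220042/302479 + 188157*(243234269/1746796597) = -220042/302479 + 2408748965907/91936663 = 728575748531383607/27808909887577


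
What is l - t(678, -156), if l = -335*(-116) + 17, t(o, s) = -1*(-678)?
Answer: 38199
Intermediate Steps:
t(o, s) = 678
l = 38877 (l = 38860 + 17 = 38877)
l - t(678, -156) = 38877 - 1*678 = 38877 - 678 = 38199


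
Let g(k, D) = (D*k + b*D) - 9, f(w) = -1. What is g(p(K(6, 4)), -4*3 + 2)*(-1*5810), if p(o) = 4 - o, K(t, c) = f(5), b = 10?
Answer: 923790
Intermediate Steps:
K(t, c) = -1
g(k, D) = -9 + 10*D + D*k (g(k, D) = (D*k + 10*D) - 9 = (10*D + D*k) - 9 = -9 + 10*D + D*k)
g(p(K(6, 4)), -4*3 + 2)*(-1*5810) = (-9 + 10*(-4*3 + 2) + (-4*3 + 2)*(4 - 1*(-1)))*(-1*5810) = (-9 + 10*(-12 + 2) + (-12 + 2)*(4 + 1))*(-5810) = (-9 + 10*(-10) - 10*5)*(-5810) = (-9 - 100 - 50)*(-5810) = -159*(-5810) = 923790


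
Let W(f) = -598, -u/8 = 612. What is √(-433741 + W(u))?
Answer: I*√434339 ≈ 659.04*I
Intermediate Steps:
u = -4896 (u = -8*612 = -4896)
√(-433741 + W(u)) = √(-433741 - 598) = √(-434339) = I*√434339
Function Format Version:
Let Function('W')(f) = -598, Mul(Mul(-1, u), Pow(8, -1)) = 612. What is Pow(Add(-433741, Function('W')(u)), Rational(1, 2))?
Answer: Mul(I, Pow(434339, Rational(1, 2))) ≈ Mul(659.04, I)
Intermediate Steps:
u = -4896 (u = Mul(-8, 612) = -4896)
Pow(Add(-433741, Function('W')(u)), Rational(1, 2)) = Pow(Add(-433741, -598), Rational(1, 2)) = Pow(-434339, Rational(1, 2)) = Mul(I, Pow(434339, Rational(1, 2)))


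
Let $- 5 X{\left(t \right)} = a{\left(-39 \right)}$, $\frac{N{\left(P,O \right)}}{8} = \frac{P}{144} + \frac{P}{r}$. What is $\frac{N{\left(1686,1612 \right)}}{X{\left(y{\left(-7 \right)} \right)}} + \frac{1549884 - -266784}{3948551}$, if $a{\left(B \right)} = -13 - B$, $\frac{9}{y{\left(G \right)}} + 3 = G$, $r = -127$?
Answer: $\frac{112307053843}{39114346206} \approx 2.8713$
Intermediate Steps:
$y{\left(G \right)} = \frac{9}{-3 + G}$
$N{\left(P,O \right)} = - \frac{17 P}{2286}$ ($N{\left(P,O \right)} = 8 \left(\frac{P}{144} + \frac{P}{-127}\right) = 8 \left(P \frac{1}{144} + P \left(- \frac{1}{127}\right)\right) = 8 \left(\frac{P}{144} - \frac{P}{127}\right) = 8 \left(- \frac{17 P}{18288}\right) = - \frac{17 P}{2286}$)
$X{\left(t \right)} = - \frac{26}{5}$ ($X{\left(t \right)} = - \frac{-13 - -39}{5} = - \frac{-13 + 39}{5} = \left(- \frac{1}{5}\right) 26 = - \frac{26}{5}$)
$\frac{N{\left(1686,1612 \right)}}{X{\left(y{\left(-7 \right)} \right)}} + \frac{1549884 - -266784}{3948551} = \frac{\left(- \frac{17}{2286}\right) 1686}{- \frac{26}{5}} + \frac{1549884 - -266784}{3948551} = \left(- \frac{4777}{381}\right) \left(- \frac{5}{26}\right) + \left(1549884 + 266784\right) \frac{1}{3948551} = \frac{23885}{9906} + 1816668 \cdot \frac{1}{3948551} = \frac{23885}{9906} + \frac{1816668}{3948551} = \frac{112307053843}{39114346206}$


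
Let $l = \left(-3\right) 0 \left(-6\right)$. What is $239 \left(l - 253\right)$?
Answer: $-60467$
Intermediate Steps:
$l = 0$ ($l = 0 \left(-6\right) = 0$)
$239 \left(l - 253\right) = 239 \left(0 - 253\right) = 239 \left(-253\right) = -60467$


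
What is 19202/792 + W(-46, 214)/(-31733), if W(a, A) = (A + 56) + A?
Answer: 304476869/12566268 ≈ 24.230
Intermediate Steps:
W(a, A) = 56 + 2*A (W(a, A) = (56 + A) + A = 56 + 2*A)
19202/792 + W(-46, 214)/(-31733) = 19202/792 + (56 + 2*214)/(-31733) = 19202*(1/792) + (56 + 428)*(-1/31733) = 9601/396 + 484*(-1/31733) = 9601/396 - 484/31733 = 304476869/12566268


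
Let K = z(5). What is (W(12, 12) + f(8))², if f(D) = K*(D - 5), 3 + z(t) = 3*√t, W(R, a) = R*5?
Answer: 3006 + 918*√5 ≈ 5058.7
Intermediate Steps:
W(R, a) = 5*R
z(t) = -3 + 3*√t
K = -3 + 3*√5 ≈ 3.7082
f(D) = (-5 + D)*(-3 + 3*√5) (f(D) = (-3 + 3*√5)*(D - 5) = (-3 + 3*√5)*(-5 + D) = (-5 + D)*(-3 + 3*√5))
(W(12, 12) + f(8))² = (5*12 - 3*(1 - √5)*(-5 + 8))² = (60 - 3*(1 - √5)*3)² = (60 + (-9 + 9*√5))² = (51 + 9*√5)²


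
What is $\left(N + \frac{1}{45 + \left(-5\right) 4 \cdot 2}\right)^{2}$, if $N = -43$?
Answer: $\frac{45796}{25} \approx 1831.8$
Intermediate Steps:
$\left(N + \frac{1}{45 + \left(-5\right) 4 \cdot 2}\right)^{2} = \left(-43 + \frac{1}{45 + \left(-5\right) 4 \cdot 2}\right)^{2} = \left(-43 + \frac{1}{45 - 40}\right)^{2} = \left(-43 + \frac{1}{5}\right)^{2} = \left(- \frac{214}{5}\right)^{2} = \frac{45796}{25}$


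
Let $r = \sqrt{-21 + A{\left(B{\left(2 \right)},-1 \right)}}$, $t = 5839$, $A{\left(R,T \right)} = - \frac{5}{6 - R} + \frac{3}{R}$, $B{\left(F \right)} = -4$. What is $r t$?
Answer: $\frac{5839 i \sqrt{89}}{2} \approx 27543.0 i$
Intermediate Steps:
$r = \frac{i \sqrt{89}}{2}$ ($r = \sqrt{-21 + \frac{2 \left(-9 + 4 \left(-4\right)\right)}{\left(-4\right) \left(-6 - 4\right)}} = \sqrt{-21 + 2 \left(- \frac{1}{4}\right) \frac{1}{-10} \left(-9 - 16\right)} = \sqrt{-21 + 2 \left(- \frac{1}{4}\right) \left(- \frac{1}{10}\right) \left(-25\right)} = \sqrt{-21 - \frac{5}{4}} = \sqrt{- \frac{89}{4}} = \frac{i \sqrt{89}}{2} \approx 4.717 i$)
$r t = \frac{i \sqrt{89}}{2} \cdot 5839 = \frac{5839 i \sqrt{89}}{2}$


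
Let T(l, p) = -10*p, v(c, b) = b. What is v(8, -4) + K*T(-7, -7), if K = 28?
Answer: 1956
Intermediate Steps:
v(8, -4) + K*T(-7, -7) = -4 + 28*(-10*(-7)) = -4 + 28*70 = -4 + 1960 = 1956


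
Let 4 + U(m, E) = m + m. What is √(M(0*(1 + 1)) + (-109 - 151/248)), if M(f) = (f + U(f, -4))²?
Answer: I*√1439330/124 ≈ 9.6752*I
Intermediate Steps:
U(m, E) = -4 + 2*m (U(m, E) = -4 + (m + m) = -4 + 2*m)
M(f) = (-4 + 3*f)² (M(f) = (f + (-4 + 2*f))² = (-4 + 3*f)²)
√(M(0*(1 + 1)) + (-109 - 151/248)) = √((-4 + 3*(0*(1 + 1)))² + (-109 - 151/248)) = √((-4 + 3*(0*2))² + (-109 - 151*1/248)) = √((-4 + 3*0)² + (-109 - 151/248)) = √((-4 + 0)² - 27183/248) = √((-4)² - 27183/248) = √(16 - 27183/248) = √(-23215/248) = I*√1439330/124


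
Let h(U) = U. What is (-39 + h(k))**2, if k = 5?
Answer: 1156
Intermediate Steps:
(-39 + h(k))**2 = (-39 + 5)**2 = (-34)**2 = 1156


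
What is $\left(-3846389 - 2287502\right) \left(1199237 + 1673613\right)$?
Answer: $-17621748759350$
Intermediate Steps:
$\left(-3846389 - 2287502\right) \left(1199237 + 1673613\right) = \left(-3846389 - 2287502\right) 2872850 = \left(-6133891\right) 2872850 = -17621748759350$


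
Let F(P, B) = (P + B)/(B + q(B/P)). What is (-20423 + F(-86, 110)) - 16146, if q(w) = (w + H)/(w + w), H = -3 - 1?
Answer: -150261141/4109 ≈ -36569.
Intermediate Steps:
H = -4
q(w) = (-4 + w)/(2*w) (q(w) = (w - 4)/(w + w) = (-4 + w)/((2*w)) = (-4 + w)*(1/(2*w)) = (-4 + w)/(2*w))
F(P, B) = (B + P)/(B + P*(-4 + B/P)/(2*B)) (F(P, B) = (P + B)/(B + (-4 + B/P)/(2*((B/P)))) = (B + P)/(B + (P/B)*(-4 + B/P)/2) = (B + P)/(B + P*(-4 + B/P)/(2*B)))
(-20423 + F(-86, 110)) - 16146 = (-20423 + 2*110*(110 - 86)/(110 - 4*(-86) + 2*110²)) - 16146 = (-20423 + 2*110*24/(110 + 344 + 2*12100)) - 16146 = (-20423 + 2*110*24/(110 + 344 + 24200)) - 16146 = (-20423 + 2*110*24/24654) - 16146 = (-20423 + 2*110*(1/24654)*24) - 16146 = (-20423 + 880/4109) - 16146 = -83917227/4109 - 16146 = -150261141/4109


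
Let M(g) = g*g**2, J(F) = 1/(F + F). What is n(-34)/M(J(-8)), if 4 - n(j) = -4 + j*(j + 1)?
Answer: 4562944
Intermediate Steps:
n(j) = 8 - j*(1 + j) (n(j) = 4 - (-4 + j*(j + 1)) = 4 - (-4 + j*(1 + j)) = 4 + (4 - j*(1 + j)) = 8 - j*(1 + j))
J(F) = 1/(2*F)
M(g) = g**3
n(-34)/M(J(-8)) = (8 - 1*(-34) - 1*(-34)**2)/(((1/2)/(-8))**3) = (8 + 34 - 1*1156)/(((1/2)*(-1/8))**3) = (8 + 34 - 1156)/((-1/16)**3) = -1114/(-1/4096) = -1114*(-4096) = 4562944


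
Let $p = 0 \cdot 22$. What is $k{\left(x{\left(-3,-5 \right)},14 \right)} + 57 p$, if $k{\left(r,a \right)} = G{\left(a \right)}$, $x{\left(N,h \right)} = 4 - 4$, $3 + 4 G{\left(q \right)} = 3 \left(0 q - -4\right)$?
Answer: $\frac{9}{4} \approx 2.25$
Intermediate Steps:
$G{\left(q \right)} = \frac{9}{4}$ ($G{\left(q \right)} = - \frac{3}{4} + \frac{3 \left(0 q - -4\right)}{4} = - \frac{3}{4} + \frac{3 \left(0 + 4\right)}{4} = - \frac{3}{4} + \frac{3 \cdot 4}{4} = - \frac{3}{4} + \frac{1}{4} \cdot 12 = - \frac{3}{4} + 3 = \frac{9}{4}$)
$x{\left(N,h \right)} = 0$ ($x{\left(N,h \right)} = 4 - 4 = 0$)
$k{\left(r,a \right)} = \frac{9}{4}$
$p = 0$
$k{\left(x{\left(-3,-5 \right)},14 \right)} + 57 p = \frac{9}{4} + 57 \cdot 0 = \frac{9}{4} + 0 = \frac{9}{4}$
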